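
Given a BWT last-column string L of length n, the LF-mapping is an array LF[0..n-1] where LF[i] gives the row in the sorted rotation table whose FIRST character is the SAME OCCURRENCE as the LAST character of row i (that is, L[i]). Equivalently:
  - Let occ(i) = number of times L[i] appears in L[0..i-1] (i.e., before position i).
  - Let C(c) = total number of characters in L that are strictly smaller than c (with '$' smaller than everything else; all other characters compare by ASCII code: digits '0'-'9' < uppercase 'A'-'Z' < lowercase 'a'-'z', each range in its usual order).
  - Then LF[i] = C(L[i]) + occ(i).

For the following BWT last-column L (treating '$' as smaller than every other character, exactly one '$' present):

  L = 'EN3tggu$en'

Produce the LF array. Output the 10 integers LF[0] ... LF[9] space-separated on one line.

Char counts: '$':1, '3':1, 'E':1, 'N':1, 'e':1, 'g':2, 'n':1, 't':1, 'u':1
C (first-col start): C('$')=0, C('3')=1, C('E')=2, C('N')=3, C('e')=4, C('g')=5, C('n')=7, C('t')=8, C('u')=9
L[0]='E': occ=0, LF[0]=C('E')+0=2+0=2
L[1]='N': occ=0, LF[1]=C('N')+0=3+0=3
L[2]='3': occ=0, LF[2]=C('3')+0=1+0=1
L[3]='t': occ=0, LF[3]=C('t')+0=8+0=8
L[4]='g': occ=0, LF[4]=C('g')+0=5+0=5
L[5]='g': occ=1, LF[5]=C('g')+1=5+1=6
L[6]='u': occ=0, LF[6]=C('u')+0=9+0=9
L[7]='$': occ=0, LF[7]=C('$')+0=0+0=0
L[8]='e': occ=0, LF[8]=C('e')+0=4+0=4
L[9]='n': occ=0, LF[9]=C('n')+0=7+0=7

Answer: 2 3 1 8 5 6 9 0 4 7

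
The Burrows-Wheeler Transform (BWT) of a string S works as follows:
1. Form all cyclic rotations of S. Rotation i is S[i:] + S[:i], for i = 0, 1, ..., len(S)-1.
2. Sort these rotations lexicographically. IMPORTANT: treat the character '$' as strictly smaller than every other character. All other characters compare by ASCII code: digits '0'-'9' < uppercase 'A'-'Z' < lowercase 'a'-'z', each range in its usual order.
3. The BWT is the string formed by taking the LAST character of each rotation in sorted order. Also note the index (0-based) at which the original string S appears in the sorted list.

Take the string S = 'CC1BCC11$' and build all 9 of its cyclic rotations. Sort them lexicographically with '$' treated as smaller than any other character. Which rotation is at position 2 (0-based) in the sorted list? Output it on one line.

All 9 rotations (rotation i = S[i:]+S[:i]):
  rot[0] = CC1BCC11$
  rot[1] = C1BCC11$C
  rot[2] = 1BCC11$CC
  rot[3] = BCC11$CC1
  rot[4] = CC11$CC1B
  rot[5] = C11$CC1BC
  rot[6] = 11$CC1BCC
  rot[7] = 1$CC1BCC1
  rot[8] = $CC1BCC11
Sorted (with $ < everything):
  sorted[0] = $CC1BCC11
  sorted[1] = 1$CC1BCC1
  sorted[2] = 11$CC1BCC
  sorted[3] = 1BCC11$CC
  sorted[4] = BCC11$CC1
  sorted[5] = C11$CC1BC
  sorted[6] = C1BCC11$C
  sorted[7] = CC11$CC1B
  sorted[8] = CC1BCC11$
sorted[2] = 11$CC1BCC

Answer: 11$CC1BCC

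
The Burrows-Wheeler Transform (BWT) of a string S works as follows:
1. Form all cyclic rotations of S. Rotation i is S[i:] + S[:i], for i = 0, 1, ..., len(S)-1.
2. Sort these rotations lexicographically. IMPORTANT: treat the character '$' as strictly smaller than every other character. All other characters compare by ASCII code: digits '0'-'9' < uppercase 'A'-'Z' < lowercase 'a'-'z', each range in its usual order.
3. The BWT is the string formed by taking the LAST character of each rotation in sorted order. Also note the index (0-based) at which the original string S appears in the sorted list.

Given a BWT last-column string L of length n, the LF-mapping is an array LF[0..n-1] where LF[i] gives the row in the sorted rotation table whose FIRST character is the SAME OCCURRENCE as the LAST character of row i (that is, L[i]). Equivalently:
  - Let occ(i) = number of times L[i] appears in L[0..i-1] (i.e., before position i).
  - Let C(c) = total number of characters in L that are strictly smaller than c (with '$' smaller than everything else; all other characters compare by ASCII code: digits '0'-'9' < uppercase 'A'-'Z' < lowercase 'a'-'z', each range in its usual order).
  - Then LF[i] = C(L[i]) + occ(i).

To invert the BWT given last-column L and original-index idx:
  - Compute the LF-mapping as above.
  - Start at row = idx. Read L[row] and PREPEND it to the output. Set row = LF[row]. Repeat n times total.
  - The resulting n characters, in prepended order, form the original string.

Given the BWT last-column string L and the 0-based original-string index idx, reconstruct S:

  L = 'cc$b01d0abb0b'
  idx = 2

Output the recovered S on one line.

Answer: 0bbdb0c01abc$

Derivation:
LF mapping: 10 11 0 6 1 4 12 2 5 7 8 3 9
Walk LF starting at row 2, prepending L[row]:
  step 1: row=2, L[2]='$', prepend. Next row=LF[2]=0
  step 2: row=0, L[0]='c', prepend. Next row=LF[0]=10
  step 3: row=10, L[10]='b', prepend. Next row=LF[10]=8
  step 4: row=8, L[8]='a', prepend. Next row=LF[8]=5
  step 5: row=5, L[5]='1', prepend. Next row=LF[5]=4
  step 6: row=4, L[4]='0', prepend. Next row=LF[4]=1
  step 7: row=1, L[1]='c', prepend. Next row=LF[1]=11
  step 8: row=11, L[11]='0', prepend. Next row=LF[11]=3
  step 9: row=3, L[3]='b', prepend. Next row=LF[3]=6
  step 10: row=6, L[6]='d', prepend. Next row=LF[6]=12
  step 11: row=12, L[12]='b', prepend. Next row=LF[12]=9
  step 12: row=9, L[9]='b', prepend. Next row=LF[9]=7
  step 13: row=7, L[7]='0', prepend. Next row=LF[7]=2
Reversed output: 0bbdb0c01abc$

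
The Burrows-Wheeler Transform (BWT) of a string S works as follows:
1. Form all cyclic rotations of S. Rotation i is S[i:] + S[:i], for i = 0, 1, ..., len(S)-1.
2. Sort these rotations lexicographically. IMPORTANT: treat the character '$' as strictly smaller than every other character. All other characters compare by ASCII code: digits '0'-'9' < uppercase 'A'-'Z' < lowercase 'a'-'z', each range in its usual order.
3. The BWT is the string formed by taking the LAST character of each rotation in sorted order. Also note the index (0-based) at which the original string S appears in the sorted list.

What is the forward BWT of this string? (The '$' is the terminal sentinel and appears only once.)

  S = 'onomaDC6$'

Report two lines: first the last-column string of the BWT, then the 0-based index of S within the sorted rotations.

All 9 rotations (rotation i = S[i:]+S[:i]):
  rot[0] = onomaDC6$
  rot[1] = nomaDC6$o
  rot[2] = omaDC6$on
  rot[3] = maDC6$ono
  rot[4] = aDC6$onom
  rot[5] = DC6$onoma
  rot[6] = C6$onomaD
  rot[7] = 6$onomaDC
  rot[8] = $onomaDC6
Sorted (with $ < everything):
  sorted[0] = $onomaDC6  (last char: '6')
  sorted[1] = 6$onomaDC  (last char: 'C')
  sorted[2] = C6$onomaD  (last char: 'D')
  sorted[3] = DC6$onoma  (last char: 'a')
  sorted[4] = aDC6$onom  (last char: 'm')
  sorted[5] = maDC6$ono  (last char: 'o')
  sorted[6] = nomaDC6$o  (last char: 'o')
  sorted[7] = omaDC6$on  (last char: 'n')
  sorted[8] = onomaDC6$  (last char: '$')
Last column: 6CDamoon$
Original string S is at sorted index 8

Answer: 6CDamoon$
8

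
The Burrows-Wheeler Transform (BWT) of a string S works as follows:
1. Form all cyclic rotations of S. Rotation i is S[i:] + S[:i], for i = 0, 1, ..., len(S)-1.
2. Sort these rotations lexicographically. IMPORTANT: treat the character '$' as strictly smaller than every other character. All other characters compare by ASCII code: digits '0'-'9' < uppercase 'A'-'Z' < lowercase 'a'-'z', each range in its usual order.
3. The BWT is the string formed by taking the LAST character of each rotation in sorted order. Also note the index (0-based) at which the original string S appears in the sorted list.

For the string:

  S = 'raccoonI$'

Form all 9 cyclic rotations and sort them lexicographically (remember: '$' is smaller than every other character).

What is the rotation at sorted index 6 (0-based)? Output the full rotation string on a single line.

All 9 rotations (rotation i = S[i:]+S[:i]):
  rot[0] = raccoonI$
  rot[1] = accoonI$r
  rot[2] = ccoonI$ra
  rot[3] = coonI$rac
  rot[4] = oonI$racc
  rot[5] = onI$racco
  rot[6] = nI$raccoo
  rot[7] = I$raccoon
  rot[8] = $raccoonI
Sorted (with $ < everything):
  sorted[0] = $raccoonI
  sorted[1] = I$raccoon
  sorted[2] = accoonI$r
  sorted[3] = ccoonI$ra
  sorted[4] = coonI$rac
  sorted[5] = nI$raccoo
  sorted[6] = onI$racco
  sorted[7] = oonI$racc
  sorted[8] = raccoonI$
sorted[6] = onI$racco

Answer: onI$racco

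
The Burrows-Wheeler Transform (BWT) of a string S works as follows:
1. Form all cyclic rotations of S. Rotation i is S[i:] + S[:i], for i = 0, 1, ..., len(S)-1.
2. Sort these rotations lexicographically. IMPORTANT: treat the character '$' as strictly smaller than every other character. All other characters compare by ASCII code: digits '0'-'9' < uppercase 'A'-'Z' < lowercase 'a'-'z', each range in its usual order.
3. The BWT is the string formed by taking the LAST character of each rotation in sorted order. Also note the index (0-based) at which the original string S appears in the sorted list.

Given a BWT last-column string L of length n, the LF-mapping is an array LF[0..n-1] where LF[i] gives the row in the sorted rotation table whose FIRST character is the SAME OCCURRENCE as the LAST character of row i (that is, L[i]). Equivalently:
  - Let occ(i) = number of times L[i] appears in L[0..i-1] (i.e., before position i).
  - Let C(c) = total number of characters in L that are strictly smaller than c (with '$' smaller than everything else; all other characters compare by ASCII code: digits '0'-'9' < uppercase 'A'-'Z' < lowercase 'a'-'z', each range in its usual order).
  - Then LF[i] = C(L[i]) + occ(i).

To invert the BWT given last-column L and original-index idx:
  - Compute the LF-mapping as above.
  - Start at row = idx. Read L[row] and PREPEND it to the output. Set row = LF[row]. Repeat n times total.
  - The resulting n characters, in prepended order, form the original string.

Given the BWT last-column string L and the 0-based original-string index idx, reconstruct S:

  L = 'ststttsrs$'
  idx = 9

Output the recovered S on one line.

Answer: tststrtss$

Derivation:
LF mapping: 2 6 3 7 8 9 4 1 5 0
Walk LF starting at row 9, prepending L[row]:
  step 1: row=9, L[9]='$', prepend. Next row=LF[9]=0
  step 2: row=0, L[0]='s', prepend. Next row=LF[0]=2
  step 3: row=2, L[2]='s', prepend. Next row=LF[2]=3
  step 4: row=3, L[3]='t', prepend. Next row=LF[3]=7
  step 5: row=7, L[7]='r', prepend. Next row=LF[7]=1
  step 6: row=1, L[1]='t', prepend. Next row=LF[1]=6
  step 7: row=6, L[6]='s', prepend. Next row=LF[6]=4
  step 8: row=4, L[4]='t', prepend. Next row=LF[4]=8
  step 9: row=8, L[8]='s', prepend. Next row=LF[8]=5
  step 10: row=5, L[5]='t', prepend. Next row=LF[5]=9
Reversed output: tststrtss$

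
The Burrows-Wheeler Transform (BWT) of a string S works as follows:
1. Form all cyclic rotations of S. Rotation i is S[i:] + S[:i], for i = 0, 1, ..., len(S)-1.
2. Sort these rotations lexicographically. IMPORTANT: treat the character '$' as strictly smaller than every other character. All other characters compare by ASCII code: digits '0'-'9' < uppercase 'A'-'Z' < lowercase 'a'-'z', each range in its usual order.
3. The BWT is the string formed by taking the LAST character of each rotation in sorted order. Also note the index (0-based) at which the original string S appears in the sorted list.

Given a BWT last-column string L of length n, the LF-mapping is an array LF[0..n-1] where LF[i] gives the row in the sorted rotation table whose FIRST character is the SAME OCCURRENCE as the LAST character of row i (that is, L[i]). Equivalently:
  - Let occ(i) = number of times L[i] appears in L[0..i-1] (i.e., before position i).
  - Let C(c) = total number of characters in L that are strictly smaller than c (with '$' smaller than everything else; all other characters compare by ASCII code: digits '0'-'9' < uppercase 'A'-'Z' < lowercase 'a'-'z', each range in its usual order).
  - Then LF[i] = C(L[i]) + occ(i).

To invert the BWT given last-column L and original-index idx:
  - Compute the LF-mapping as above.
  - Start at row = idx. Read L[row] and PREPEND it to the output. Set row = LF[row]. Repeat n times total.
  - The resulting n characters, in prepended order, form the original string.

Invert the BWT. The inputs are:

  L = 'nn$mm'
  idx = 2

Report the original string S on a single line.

LF mapping: 3 4 0 1 2
Walk LF starting at row 2, prepending L[row]:
  step 1: row=2, L[2]='$', prepend. Next row=LF[2]=0
  step 2: row=0, L[0]='n', prepend. Next row=LF[0]=3
  step 3: row=3, L[3]='m', prepend. Next row=LF[3]=1
  step 4: row=1, L[1]='n', prepend. Next row=LF[1]=4
  step 5: row=4, L[4]='m', prepend. Next row=LF[4]=2
Reversed output: mnmn$

Answer: mnmn$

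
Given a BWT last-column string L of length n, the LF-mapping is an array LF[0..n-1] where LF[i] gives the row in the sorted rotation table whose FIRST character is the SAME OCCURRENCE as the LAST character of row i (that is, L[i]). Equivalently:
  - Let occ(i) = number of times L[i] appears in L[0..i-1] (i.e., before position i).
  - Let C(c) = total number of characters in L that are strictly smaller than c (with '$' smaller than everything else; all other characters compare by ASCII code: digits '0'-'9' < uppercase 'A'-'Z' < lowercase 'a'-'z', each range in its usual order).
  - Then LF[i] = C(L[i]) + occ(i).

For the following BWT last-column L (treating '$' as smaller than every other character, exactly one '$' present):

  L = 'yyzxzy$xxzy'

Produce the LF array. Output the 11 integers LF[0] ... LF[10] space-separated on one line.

Answer: 4 5 8 1 9 6 0 2 3 10 7

Derivation:
Char counts: '$':1, 'x':3, 'y':4, 'z':3
C (first-col start): C('$')=0, C('x')=1, C('y')=4, C('z')=8
L[0]='y': occ=0, LF[0]=C('y')+0=4+0=4
L[1]='y': occ=1, LF[1]=C('y')+1=4+1=5
L[2]='z': occ=0, LF[2]=C('z')+0=8+0=8
L[3]='x': occ=0, LF[3]=C('x')+0=1+0=1
L[4]='z': occ=1, LF[4]=C('z')+1=8+1=9
L[5]='y': occ=2, LF[5]=C('y')+2=4+2=6
L[6]='$': occ=0, LF[6]=C('$')+0=0+0=0
L[7]='x': occ=1, LF[7]=C('x')+1=1+1=2
L[8]='x': occ=2, LF[8]=C('x')+2=1+2=3
L[9]='z': occ=2, LF[9]=C('z')+2=8+2=10
L[10]='y': occ=3, LF[10]=C('y')+3=4+3=7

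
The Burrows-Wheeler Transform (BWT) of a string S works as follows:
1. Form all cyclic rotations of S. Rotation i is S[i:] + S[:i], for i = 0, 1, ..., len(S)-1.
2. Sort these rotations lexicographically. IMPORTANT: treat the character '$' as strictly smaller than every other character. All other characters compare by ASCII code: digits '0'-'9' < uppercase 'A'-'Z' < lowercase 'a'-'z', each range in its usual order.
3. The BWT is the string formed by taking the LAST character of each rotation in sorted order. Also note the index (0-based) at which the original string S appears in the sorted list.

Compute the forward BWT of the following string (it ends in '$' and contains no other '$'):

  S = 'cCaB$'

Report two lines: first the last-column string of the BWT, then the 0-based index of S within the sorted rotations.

All 5 rotations (rotation i = S[i:]+S[:i]):
  rot[0] = cCaB$
  rot[1] = CaB$c
  rot[2] = aB$cC
  rot[3] = B$cCa
  rot[4] = $cCaB
Sorted (with $ < everything):
  sorted[0] = $cCaB  (last char: 'B')
  sorted[1] = B$cCa  (last char: 'a')
  sorted[2] = CaB$c  (last char: 'c')
  sorted[3] = aB$cC  (last char: 'C')
  sorted[4] = cCaB$  (last char: '$')
Last column: BacC$
Original string S is at sorted index 4

Answer: BacC$
4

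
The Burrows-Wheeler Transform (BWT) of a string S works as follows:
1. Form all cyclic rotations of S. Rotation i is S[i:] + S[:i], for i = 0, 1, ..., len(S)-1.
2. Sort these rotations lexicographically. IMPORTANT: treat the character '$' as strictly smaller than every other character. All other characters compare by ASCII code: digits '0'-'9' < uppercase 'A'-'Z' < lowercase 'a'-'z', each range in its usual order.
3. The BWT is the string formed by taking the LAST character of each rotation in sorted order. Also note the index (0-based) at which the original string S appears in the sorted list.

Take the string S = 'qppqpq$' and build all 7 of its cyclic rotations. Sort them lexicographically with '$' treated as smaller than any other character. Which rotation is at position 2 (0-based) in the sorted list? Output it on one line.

All 7 rotations (rotation i = S[i:]+S[:i]):
  rot[0] = qppqpq$
  rot[1] = ppqpq$q
  rot[2] = pqpq$qp
  rot[3] = qpq$qpp
  rot[4] = pq$qppq
  rot[5] = q$qppqp
  rot[6] = $qppqpq
Sorted (with $ < everything):
  sorted[0] = $qppqpq
  sorted[1] = ppqpq$q
  sorted[2] = pq$qppq
  sorted[3] = pqpq$qp
  sorted[4] = q$qppqp
  sorted[5] = qppqpq$
  sorted[6] = qpq$qpp
sorted[2] = pq$qppq

Answer: pq$qppq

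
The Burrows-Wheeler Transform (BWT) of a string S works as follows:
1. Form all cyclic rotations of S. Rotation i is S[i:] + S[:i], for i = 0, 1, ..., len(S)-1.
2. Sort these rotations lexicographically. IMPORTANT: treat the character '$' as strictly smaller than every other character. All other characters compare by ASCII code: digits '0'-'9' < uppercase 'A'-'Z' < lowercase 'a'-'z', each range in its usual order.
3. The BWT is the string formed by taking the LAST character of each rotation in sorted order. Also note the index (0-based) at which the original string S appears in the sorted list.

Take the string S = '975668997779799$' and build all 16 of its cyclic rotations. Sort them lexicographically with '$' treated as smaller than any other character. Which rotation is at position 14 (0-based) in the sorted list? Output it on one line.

Answer: 99$9756689977797

Derivation:
All 16 rotations (rotation i = S[i:]+S[:i]):
  rot[0] = 975668997779799$
  rot[1] = 75668997779799$9
  rot[2] = 5668997779799$97
  rot[3] = 668997779799$975
  rot[4] = 68997779799$9756
  rot[5] = 8997779799$97566
  rot[6] = 997779799$975668
  rot[7] = 97779799$9756689
  rot[8] = 7779799$97566899
  rot[9] = 779799$975668997
  rot[10] = 79799$9756689977
  rot[11] = 9799$97566899777
  rot[12] = 799$975668997779
  rot[13] = 99$9756689977797
  rot[14] = 9$97566899777979
  rot[15] = $975668997779799
Sorted (with $ < everything):
  sorted[0] = $975668997779799
  sorted[1] = 5668997779799$97
  sorted[2] = 668997779799$975
  sorted[3] = 68997779799$9756
  sorted[4] = 75668997779799$9
  sorted[5] = 7779799$97566899
  sorted[6] = 779799$975668997
  sorted[7] = 79799$9756689977
  sorted[8] = 799$975668997779
  sorted[9] = 8997779799$97566
  sorted[10] = 9$97566899777979
  sorted[11] = 975668997779799$
  sorted[12] = 97779799$9756689
  sorted[13] = 9799$97566899777
  sorted[14] = 99$9756689977797
  sorted[15] = 997779799$975668
sorted[14] = 99$9756689977797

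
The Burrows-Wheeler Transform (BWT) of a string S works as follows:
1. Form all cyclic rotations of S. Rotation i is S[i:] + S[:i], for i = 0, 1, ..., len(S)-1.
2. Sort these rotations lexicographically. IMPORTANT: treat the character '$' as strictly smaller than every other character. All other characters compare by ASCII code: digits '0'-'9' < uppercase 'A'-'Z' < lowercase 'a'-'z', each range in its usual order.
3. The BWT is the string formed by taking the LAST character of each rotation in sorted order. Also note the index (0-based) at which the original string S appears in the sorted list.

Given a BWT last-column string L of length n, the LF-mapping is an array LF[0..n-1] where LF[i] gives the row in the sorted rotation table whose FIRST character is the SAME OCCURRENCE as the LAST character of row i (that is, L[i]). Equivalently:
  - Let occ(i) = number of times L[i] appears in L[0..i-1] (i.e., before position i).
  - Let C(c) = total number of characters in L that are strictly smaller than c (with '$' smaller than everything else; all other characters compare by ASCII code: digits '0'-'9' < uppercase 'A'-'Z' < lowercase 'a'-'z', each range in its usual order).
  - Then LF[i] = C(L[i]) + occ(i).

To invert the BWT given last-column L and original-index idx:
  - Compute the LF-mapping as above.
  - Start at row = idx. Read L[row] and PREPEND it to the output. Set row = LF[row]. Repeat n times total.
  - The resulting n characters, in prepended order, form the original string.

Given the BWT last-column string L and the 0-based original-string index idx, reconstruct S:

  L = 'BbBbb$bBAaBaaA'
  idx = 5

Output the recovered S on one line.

Answer: BaabBAbBbAabB$

Derivation:
LF mapping: 3 10 4 11 12 0 13 5 1 7 6 8 9 2
Walk LF starting at row 5, prepending L[row]:
  step 1: row=5, L[5]='$', prepend. Next row=LF[5]=0
  step 2: row=0, L[0]='B', prepend. Next row=LF[0]=3
  step 3: row=3, L[3]='b', prepend. Next row=LF[3]=11
  step 4: row=11, L[11]='a', prepend. Next row=LF[11]=8
  step 5: row=8, L[8]='A', prepend. Next row=LF[8]=1
  step 6: row=1, L[1]='b', prepend. Next row=LF[1]=10
  step 7: row=10, L[10]='B', prepend. Next row=LF[10]=6
  step 8: row=6, L[6]='b', prepend. Next row=LF[6]=13
  step 9: row=13, L[13]='A', prepend. Next row=LF[13]=2
  step 10: row=2, L[2]='B', prepend. Next row=LF[2]=4
  step 11: row=4, L[4]='b', prepend. Next row=LF[4]=12
  step 12: row=12, L[12]='a', prepend. Next row=LF[12]=9
  step 13: row=9, L[9]='a', prepend. Next row=LF[9]=7
  step 14: row=7, L[7]='B', prepend. Next row=LF[7]=5
Reversed output: BaabBAbBbAabB$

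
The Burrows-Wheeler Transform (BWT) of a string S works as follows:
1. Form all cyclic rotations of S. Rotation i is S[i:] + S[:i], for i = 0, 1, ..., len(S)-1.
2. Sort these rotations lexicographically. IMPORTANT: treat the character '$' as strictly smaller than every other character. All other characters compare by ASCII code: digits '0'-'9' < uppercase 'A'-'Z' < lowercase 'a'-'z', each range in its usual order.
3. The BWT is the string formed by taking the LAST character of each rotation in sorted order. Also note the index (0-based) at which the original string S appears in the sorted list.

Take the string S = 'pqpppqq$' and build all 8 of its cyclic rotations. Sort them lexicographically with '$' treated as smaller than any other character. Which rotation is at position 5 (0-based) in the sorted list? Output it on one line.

All 8 rotations (rotation i = S[i:]+S[:i]):
  rot[0] = pqpppqq$
  rot[1] = qpppqq$p
  rot[2] = pppqq$pq
  rot[3] = ppqq$pqp
  rot[4] = pqq$pqpp
  rot[5] = qq$pqppp
  rot[6] = q$pqpppq
  rot[7] = $pqpppqq
Sorted (with $ < everything):
  sorted[0] = $pqpppqq
  sorted[1] = pppqq$pq
  sorted[2] = ppqq$pqp
  sorted[3] = pqpppqq$
  sorted[4] = pqq$pqpp
  sorted[5] = q$pqpppq
  sorted[6] = qpppqq$p
  sorted[7] = qq$pqppp
sorted[5] = q$pqpppq

Answer: q$pqpppq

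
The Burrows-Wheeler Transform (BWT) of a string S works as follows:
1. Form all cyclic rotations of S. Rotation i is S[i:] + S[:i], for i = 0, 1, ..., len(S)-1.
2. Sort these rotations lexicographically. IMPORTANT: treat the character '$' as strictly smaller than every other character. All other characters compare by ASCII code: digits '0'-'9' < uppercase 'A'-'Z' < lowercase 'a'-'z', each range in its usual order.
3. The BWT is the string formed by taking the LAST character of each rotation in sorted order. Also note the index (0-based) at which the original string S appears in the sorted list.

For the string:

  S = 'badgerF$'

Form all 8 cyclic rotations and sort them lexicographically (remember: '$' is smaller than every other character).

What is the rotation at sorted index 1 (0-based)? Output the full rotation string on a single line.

Answer: F$badger

Derivation:
All 8 rotations (rotation i = S[i:]+S[:i]):
  rot[0] = badgerF$
  rot[1] = adgerF$b
  rot[2] = dgerF$ba
  rot[3] = gerF$bad
  rot[4] = erF$badg
  rot[5] = rF$badge
  rot[6] = F$badger
  rot[7] = $badgerF
Sorted (with $ < everything):
  sorted[0] = $badgerF
  sorted[1] = F$badger
  sorted[2] = adgerF$b
  sorted[3] = badgerF$
  sorted[4] = dgerF$ba
  sorted[5] = erF$badg
  sorted[6] = gerF$bad
  sorted[7] = rF$badge
sorted[1] = F$badger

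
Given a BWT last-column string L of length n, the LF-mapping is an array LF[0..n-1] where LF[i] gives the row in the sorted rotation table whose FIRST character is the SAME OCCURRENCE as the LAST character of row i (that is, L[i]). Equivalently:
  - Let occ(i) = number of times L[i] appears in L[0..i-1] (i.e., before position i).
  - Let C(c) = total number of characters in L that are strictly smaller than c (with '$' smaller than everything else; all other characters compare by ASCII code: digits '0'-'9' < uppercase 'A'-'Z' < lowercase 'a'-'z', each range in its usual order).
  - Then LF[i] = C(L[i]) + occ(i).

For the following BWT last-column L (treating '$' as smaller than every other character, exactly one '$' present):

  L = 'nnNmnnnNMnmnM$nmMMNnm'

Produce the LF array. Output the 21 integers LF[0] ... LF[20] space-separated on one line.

Answer: 12 13 5 8 14 15 16 6 1 17 9 18 2 0 19 10 3 4 7 20 11

Derivation:
Char counts: '$':1, 'M':4, 'N':3, 'm':4, 'n':9
C (first-col start): C('$')=0, C('M')=1, C('N')=5, C('m')=8, C('n')=12
L[0]='n': occ=0, LF[0]=C('n')+0=12+0=12
L[1]='n': occ=1, LF[1]=C('n')+1=12+1=13
L[2]='N': occ=0, LF[2]=C('N')+0=5+0=5
L[3]='m': occ=0, LF[3]=C('m')+0=8+0=8
L[4]='n': occ=2, LF[4]=C('n')+2=12+2=14
L[5]='n': occ=3, LF[5]=C('n')+3=12+3=15
L[6]='n': occ=4, LF[6]=C('n')+4=12+4=16
L[7]='N': occ=1, LF[7]=C('N')+1=5+1=6
L[8]='M': occ=0, LF[8]=C('M')+0=1+0=1
L[9]='n': occ=5, LF[9]=C('n')+5=12+5=17
L[10]='m': occ=1, LF[10]=C('m')+1=8+1=9
L[11]='n': occ=6, LF[11]=C('n')+6=12+6=18
L[12]='M': occ=1, LF[12]=C('M')+1=1+1=2
L[13]='$': occ=0, LF[13]=C('$')+0=0+0=0
L[14]='n': occ=7, LF[14]=C('n')+7=12+7=19
L[15]='m': occ=2, LF[15]=C('m')+2=8+2=10
L[16]='M': occ=2, LF[16]=C('M')+2=1+2=3
L[17]='M': occ=3, LF[17]=C('M')+3=1+3=4
L[18]='N': occ=2, LF[18]=C('N')+2=5+2=7
L[19]='n': occ=8, LF[19]=C('n')+8=12+8=20
L[20]='m': occ=3, LF[20]=C('m')+3=8+3=11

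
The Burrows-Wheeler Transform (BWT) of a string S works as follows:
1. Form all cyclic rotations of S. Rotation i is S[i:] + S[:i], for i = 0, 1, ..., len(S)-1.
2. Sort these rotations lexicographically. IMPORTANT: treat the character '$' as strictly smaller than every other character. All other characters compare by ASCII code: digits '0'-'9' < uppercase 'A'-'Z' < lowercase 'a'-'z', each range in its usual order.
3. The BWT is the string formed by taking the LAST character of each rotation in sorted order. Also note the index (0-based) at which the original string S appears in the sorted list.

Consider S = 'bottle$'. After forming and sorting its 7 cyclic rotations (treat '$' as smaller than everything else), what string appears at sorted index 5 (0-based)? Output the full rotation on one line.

Answer: tle$bot

Derivation:
All 7 rotations (rotation i = S[i:]+S[:i]):
  rot[0] = bottle$
  rot[1] = ottle$b
  rot[2] = ttle$bo
  rot[3] = tle$bot
  rot[4] = le$bott
  rot[5] = e$bottl
  rot[6] = $bottle
Sorted (with $ < everything):
  sorted[0] = $bottle
  sorted[1] = bottle$
  sorted[2] = e$bottl
  sorted[3] = le$bott
  sorted[4] = ottle$b
  sorted[5] = tle$bot
  sorted[6] = ttle$bo
sorted[5] = tle$bot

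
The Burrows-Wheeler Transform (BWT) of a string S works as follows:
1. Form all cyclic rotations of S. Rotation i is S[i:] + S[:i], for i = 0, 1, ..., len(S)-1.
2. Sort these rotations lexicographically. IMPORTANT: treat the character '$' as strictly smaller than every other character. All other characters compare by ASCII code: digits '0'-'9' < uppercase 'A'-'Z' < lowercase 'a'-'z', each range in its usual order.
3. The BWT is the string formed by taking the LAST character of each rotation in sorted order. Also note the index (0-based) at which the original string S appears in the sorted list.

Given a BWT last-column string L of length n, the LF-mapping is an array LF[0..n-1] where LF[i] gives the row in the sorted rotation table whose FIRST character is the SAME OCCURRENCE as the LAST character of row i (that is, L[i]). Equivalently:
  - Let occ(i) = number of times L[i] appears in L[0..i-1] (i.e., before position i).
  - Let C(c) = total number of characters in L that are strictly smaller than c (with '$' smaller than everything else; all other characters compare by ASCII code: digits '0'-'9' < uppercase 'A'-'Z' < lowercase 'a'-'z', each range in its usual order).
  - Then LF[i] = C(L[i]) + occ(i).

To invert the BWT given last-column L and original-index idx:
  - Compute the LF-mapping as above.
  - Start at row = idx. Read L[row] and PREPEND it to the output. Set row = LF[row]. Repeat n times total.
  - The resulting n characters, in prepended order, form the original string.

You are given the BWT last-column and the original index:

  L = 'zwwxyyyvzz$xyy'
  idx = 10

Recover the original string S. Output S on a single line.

LF mapping: 11 2 3 4 6 7 8 1 12 13 0 5 9 10
Walk LF starting at row 10, prepending L[row]:
  step 1: row=10, L[10]='$', prepend. Next row=LF[10]=0
  step 2: row=0, L[0]='z', prepend. Next row=LF[0]=11
  step 3: row=11, L[11]='x', prepend. Next row=LF[11]=5
  step 4: row=5, L[5]='y', prepend. Next row=LF[5]=7
  step 5: row=7, L[7]='v', prepend. Next row=LF[7]=1
  step 6: row=1, L[1]='w', prepend. Next row=LF[1]=2
  step 7: row=2, L[2]='w', prepend. Next row=LF[2]=3
  step 8: row=3, L[3]='x', prepend. Next row=LF[3]=4
  step 9: row=4, L[4]='y', prepend. Next row=LF[4]=6
  step 10: row=6, L[6]='y', prepend. Next row=LF[6]=8
  step 11: row=8, L[8]='z', prepend. Next row=LF[8]=12
  step 12: row=12, L[12]='y', prepend. Next row=LF[12]=9
  step 13: row=9, L[9]='z', prepend. Next row=LF[9]=13
  step 14: row=13, L[13]='y', prepend. Next row=LF[13]=10
Reversed output: yzyzyyxwwvyxz$

Answer: yzyzyyxwwvyxz$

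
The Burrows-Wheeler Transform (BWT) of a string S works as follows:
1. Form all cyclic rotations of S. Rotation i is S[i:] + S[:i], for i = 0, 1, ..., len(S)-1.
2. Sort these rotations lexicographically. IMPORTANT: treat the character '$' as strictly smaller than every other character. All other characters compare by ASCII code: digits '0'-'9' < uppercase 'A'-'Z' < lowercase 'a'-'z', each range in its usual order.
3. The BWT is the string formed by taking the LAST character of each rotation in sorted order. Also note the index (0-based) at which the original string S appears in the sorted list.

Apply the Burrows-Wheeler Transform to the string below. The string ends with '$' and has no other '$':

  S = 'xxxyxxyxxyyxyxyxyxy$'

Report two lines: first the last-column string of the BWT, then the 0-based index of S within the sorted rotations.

All 20 rotations (rotation i = S[i:]+S[:i]):
  rot[0] = xxxyxxyxxyyxyxyxyxy$
  rot[1] = xxyxxyxxyyxyxyxyxy$x
  rot[2] = xyxxyxxyyxyxyxyxy$xx
  rot[3] = yxxyxxyyxyxyxyxy$xxx
  rot[4] = xxyxxyyxyxyxyxy$xxxy
  rot[5] = xyxxyyxyxyxyxy$xxxyx
  rot[6] = yxxyyxyxyxyxy$xxxyxx
  rot[7] = xxyyxyxyxyxy$xxxyxxy
  rot[8] = xyyxyxyxyxy$xxxyxxyx
  rot[9] = yyxyxyxyxy$xxxyxxyxx
  rot[10] = yxyxyxyxy$xxxyxxyxxy
  rot[11] = xyxyxyxy$xxxyxxyxxyy
  rot[12] = yxyxyxy$xxxyxxyxxyyx
  rot[13] = xyxyxy$xxxyxxyxxyyxy
  rot[14] = yxyxy$xxxyxxyxxyyxyx
  rot[15] = xyxy$xxxyxxyxxyyxyxy
  rot[16] = yxy$xxxyxxyxxyyxyxyx
  rot[17] = xy$xxxyxxyxxyyxyxyxy
  rot[18] = y$xxxyxxyxxyyxyxyxyx
  rot[19] = $xxxyxxyxxyyxyxyxyxy
Sorted (with $ < everything):
  sorted[0] = $xxxyxxyxxyyxyxyxyxy  (last char: 'y')
  sorted[1] = xxxyxxyxxyyxyxyxyxy$  (last char: '$')
  sorted[2] = xxyxxyxxyyxyxyxyxy$x  (last char: 'x')
  sorted[3] = xxyxxyyxyxyxyxy$xxxy  (last char: 'y')
  sorted[4] = xxyyxyxyxyxy$xxxyxxy  (last char: 'y')
  sorted[5] = xy$xxxyxxyxxyyxyxyxy  (last char: 'y')
  sorted[6] = xyxxyxxyyxyxyxyxy$xx  (last char: 'x')
  sorted[7] = xyxxyyxyxyxyxy$xxxyx  (last char: 'x')
  sorted[8] = xyxy$xxxyxxyxxyyxyxy  (last char: 'y')
  sorted[9] = xyxyxy$xxxyxxyxxyyxy  (last char: 'y')
  sorted[10] = xyxyxyxy$xxxyxxyxxyy  (last char: 'y')
  sorted[11] = xyyxyxyxyxy$xxxyxxyx  (last char: 'x')
  sorted[12] = y$xxxyxxyxxyyxyxyxyx  (last char: 'x')
  sorted[13] = yxxyxxyyxyxyxyxy$xxx  (last char: 'x')
  sorted[14] = yxxyyxyxyxyxy$xxxyxx  (last char: 'x')
  sorted[15] = yxy$xxxyxxyxxyyxyxyx  (last char: 'x')
  sorted[16] = yxyxy$xxxyxxyxxyyxyx  (last char: 'x')
  sorted[17] = yxyxyxy$xxxyxxyxxyyx  (last char: 'x')
  sorted[18] = yxyxyxyxy$xxxyxxyxxy  (last char: 'y')
  sorted[19] = yyxyxyxyxy$xxxyxxyxx  (last char: 'x')
Last column: y$xyyyxxyyyxxxxxxxyx
Original string S is at sorted index 1

Answer: y$xyyyxxyyyxxxxxxxyx
1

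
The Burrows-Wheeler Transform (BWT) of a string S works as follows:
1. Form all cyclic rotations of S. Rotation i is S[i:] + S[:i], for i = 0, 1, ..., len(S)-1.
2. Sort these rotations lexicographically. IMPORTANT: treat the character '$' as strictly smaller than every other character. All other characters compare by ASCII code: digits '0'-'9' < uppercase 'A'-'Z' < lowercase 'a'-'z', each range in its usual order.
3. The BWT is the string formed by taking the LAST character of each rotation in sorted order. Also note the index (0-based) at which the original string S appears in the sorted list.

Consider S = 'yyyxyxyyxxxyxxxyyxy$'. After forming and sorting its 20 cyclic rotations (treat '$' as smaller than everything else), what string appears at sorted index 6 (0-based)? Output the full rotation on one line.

Answer: xyxxxyyxy$yyyxyxyyxx

Derivation:
All 20 rotations (rotation i = S[i:]+S[:i]):
  rot[0] = yyyxyxyyxxxyxxxyyxy$
  rot[1] = yyxyxyyxxxyxxxyyxy$y
  rot[2] = yxyxyyxxxyxxxyyxy$yy
  rot[3] = xyxyyxxxyxxxyyxy$yyy
  rot[4] = yxyyxxxyxxxyyxy$yyyx
  rot[5] = xyyxxxyxxxyyxy$yyyxy
  rot[6] = yyxxxyxxxyyxy$yyyxyx
  rot[7] = yxxxyxxxyyxy$yyyxyxy
  rot[8] = xxxyxxxyyxy$yyyxyxyy
  rot[9] = xxyxxxyyxy$yyyxyxyyx
  rot[10] = xyxxxyyxy$yyyxyxyyxx
  rot[11] = yxxxyyxy$yyyxyxyyxxx
  rot[12] = xxxyyxy$yyyxyxyyxxxy
  rot[13] = xxyyxy$yyyxyxyyxxxyx
  rot[14] = xyyxy$yyyxyxyyxxxyxx
  rot[15] = yyxy$yyyxyxyyxxxyxxx
  rot[16] = yxy$yyyxyxyyxxxyxxxy
  rot[17] = xy$yyyxyxyyxxxyxxxyy
  rot[18] = y$yyyxyxyyxxxyxxxyyx
  rot[19] = $yyyxyxyyxxxyxxxyyxy
Sorted (with $ < everything):
  sorted[0] = $yyyxyxyyxxxyxxxyyxy
  sorted[1] = xxxyxxxyyxy$yyyxyxyy
  sorted[2] = xxxyyxy$yyyxyxyyxxxy
  sorted[3] = xxyxxxyyxy$yyyxyxyyx
  sorted[4] = xxyyxy$yyyxyxyyxxxyx
  sorted[5] = xy$yyyxyxyyxxxyxxxyy
  sorted[6] = xyxxxyyxy$yyyxyxyyxx
  sorted[7] = xyxyyxxxyxxxyyxy$yyy
  sorted[8] = xyyxxxyxxxyyxy$yyyxy
  sorted[9] = xyyxy$yyyxyxyyxxxyxx
  sorted[10] = y$yyyxyxyyxxxyxxxyyx
  sorted[11] = yxxxyxxxyyxy$yyyxyxy
  sorted[12] = yxxxyyxy$yyyxyxyyxxx
  sorted[13] = yxy$yyyxyxyyxxxyxxxy
  sorted[14] = yxyxyyxxxyxxxyyxy$yy
  sorted[15] = yxyyxxxyxxxyyxy$yyyx
  sorted[16] = yyxxxyxxxyyxy$yyyxyx
  sorted[17] = yyxy$yyyxyxyyxxxyxxx
  sorted[18] = yyxyxyyxxxyxxxyyxy$y
  sorted[19] = yyyxyxyyxxxyxxxyyxy$
sorted[6] = xyxxxyyxy$yyyxyxyyxx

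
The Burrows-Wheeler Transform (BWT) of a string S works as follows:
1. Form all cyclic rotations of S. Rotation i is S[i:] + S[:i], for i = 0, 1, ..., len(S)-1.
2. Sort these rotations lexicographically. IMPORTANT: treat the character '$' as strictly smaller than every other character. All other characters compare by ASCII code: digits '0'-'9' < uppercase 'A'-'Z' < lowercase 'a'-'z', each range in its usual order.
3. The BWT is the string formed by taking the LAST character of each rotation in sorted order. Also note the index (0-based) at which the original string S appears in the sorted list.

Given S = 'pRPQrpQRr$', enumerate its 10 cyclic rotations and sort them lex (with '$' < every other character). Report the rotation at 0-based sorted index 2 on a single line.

Answer: QRr$pRPQrp

Derivation:
All 10 rotations (rotation i = S[i:]+S[:i]):
  rot[0] = pRPQrpQRr$
  rot[1] = RPQrpQRr$p
  rot[2] = PQrpQRr$pR
  rot[3] = QrpQRr$pRP
  rot[4] = rpQRr$pRPQ
  rot[5] = pQRr$pRPQr
  rot[6] = QRr$pRPQrp
  rot[7] = Rr$pRPQrpQ
  rot[8] = r$pRPQrpQR
  rot[9] = $pRPQrpQRr
Sorted (with $ < everything):
  sorted[0] = $pRPQrpQRr
  sorted[1] = PQrpQRr$pR
  sorted[2] = QRr$pRPQrp
  sorted[3] = QrpQRr$pRP
  sorted[4] = RPQrpQRr$p
  sorted[5] = Rr$pRPQrpQ
  sorted[6] = pQRr$pRPQr
  sorted[7] = pRPQrpQRr$
  sorted[8] = r$pRPQrpQR
  sorted[9] = rpQRr$pRPQ
sorted[2] = QRr$pRPQrp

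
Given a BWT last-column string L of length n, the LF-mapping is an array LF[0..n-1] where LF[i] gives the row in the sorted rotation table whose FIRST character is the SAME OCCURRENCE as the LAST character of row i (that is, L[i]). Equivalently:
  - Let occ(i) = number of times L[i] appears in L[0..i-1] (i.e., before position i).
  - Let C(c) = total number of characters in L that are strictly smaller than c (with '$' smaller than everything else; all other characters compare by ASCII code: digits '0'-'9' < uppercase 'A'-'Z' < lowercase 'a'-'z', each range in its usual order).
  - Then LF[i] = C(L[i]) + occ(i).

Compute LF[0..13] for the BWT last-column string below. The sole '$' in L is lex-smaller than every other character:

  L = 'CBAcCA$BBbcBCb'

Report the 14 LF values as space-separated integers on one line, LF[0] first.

Char counts: '$':1, 'A':2, 'B':4, 'C':3, 'b':2, 'c':2
C (first-col start): C('$')=0, C('A')=1, C('B')=3, C('C')=7, C('b')=10, C('c')=12
L[0]='C': occ=0, LF[0]=C('C')+0=7+0=7
L[1]='B': occ=0, LF[1]=C('B')+0=3+0=3
L[2]='A': occ=0, LF[2]=C('A')+0=1+0=1
L[3]='c': occ=0, LF[3]=C('c')+0=12+0=12
L[4]='C': occ=1, LF[4]=C('C')+1=7+1=8
L[5]='A': occ=1, LF[5]=C('A')+1=1+1=2
L[6]='$': occ=0, LF[6]=C('$')+0=0+0=0
L[7]='B': occ=1, LF[7]=C('B')+1=3+1=4
L[8]='B': occ=2, LF[8]=C('B')+2=3+2=5
L[9]='b': occ=0, LF[9]=C('b')+0=10+0=10
L[10]='c': occ=1, LF[10]=C('c')+1=12+1=13
L[11]='B': occ=3, LF[11]=C('B')+3=3+3=6
L[12]='C': occ=2, LF[12]=C('C')+2=7+2=9
L[13]='b': occ=1, LF[13]=C('b')+1=10+1=11

Answer: 7 3 1 12 8 2 0 4 5 10 13 6 9 11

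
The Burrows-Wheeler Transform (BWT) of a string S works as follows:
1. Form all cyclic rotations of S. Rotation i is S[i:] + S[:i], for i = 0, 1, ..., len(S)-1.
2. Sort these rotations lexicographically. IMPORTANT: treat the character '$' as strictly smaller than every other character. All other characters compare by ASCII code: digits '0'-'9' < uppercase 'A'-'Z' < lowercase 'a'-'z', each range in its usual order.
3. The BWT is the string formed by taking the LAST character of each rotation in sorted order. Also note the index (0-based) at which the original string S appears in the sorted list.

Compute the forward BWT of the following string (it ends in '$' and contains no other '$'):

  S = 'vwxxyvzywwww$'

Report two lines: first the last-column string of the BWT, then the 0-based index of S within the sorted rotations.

Answer: w$ywwwyvwxxzv
1

Derivation:
All 13 rotations (rotation i = S[i:]+S[:i]):
  rot[0] = vwxxyvzywwww$
  rot[1] = wxxyvzywwww$v
  rot[2] = xxyvzywwww$vw
  rot[3] = xyvzywwww$vwx
  rot[4] = yvzywwww$vwxx
  rot[5] = vzywwww$vwxxy
  rot[6] = zywwww$vwxxyv
  rot[7] = ywwww$vwxxyvz
  rot[8] = wwww$vwxxyvzy
  rot[9] = www$vwxxyvzyw
  rot[10] = ww$vwxxyvzyww
  rot[11] = w$vwxxyvzywww
  rot[12] = $vwxxyvzywwww
Sorted (with $ < everything):
  sorted[0] = $vwxxyvzywwww  (last char: 'w')
  sorted[1] = vwxxyvzywwww$  (last char: '$')
  sorted[2] = vzywwww$vwxxy  (last char: 'y')
  sorted[3] = w$vwxxyvzywww  (last char: 'w')
  sorted[4] = ww$vwxxyvzyww  (last char: 'w')
  sorted[5] = www$vwxxyvzyw  (last char: 'w')
  sorted[6] = wwww$vwxxyvzy  (last char: 'y')
  sorted[7] = wxxyvzywwww$v  (last char: 'v')
  sorted[8] = xxyvzywwww$vw  (last char: 'w')
  sorted[9] = xyvzywwww$vwx  (last char: 'x')
  sorted[10] = yvzywwww$vwxx  (last char: 'x')
  sorted[11] = ywwww$vwxxyvz  (last char: 'z')
  sorted[12] = zywwww$vwxxyv  (last char: 'v')
Last column: w$ywwwyvwxxzv
Original string S is at sorted index 1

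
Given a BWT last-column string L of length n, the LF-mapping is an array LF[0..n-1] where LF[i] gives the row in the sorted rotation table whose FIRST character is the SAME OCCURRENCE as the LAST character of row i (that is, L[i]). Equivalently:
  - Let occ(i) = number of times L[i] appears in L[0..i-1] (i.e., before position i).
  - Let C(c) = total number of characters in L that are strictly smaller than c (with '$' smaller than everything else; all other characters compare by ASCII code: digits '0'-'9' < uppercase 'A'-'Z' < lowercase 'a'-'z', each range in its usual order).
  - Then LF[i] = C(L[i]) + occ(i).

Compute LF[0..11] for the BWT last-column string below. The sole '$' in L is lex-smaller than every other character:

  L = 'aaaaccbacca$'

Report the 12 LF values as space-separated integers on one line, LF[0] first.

Answer: 1 2 3 4 8 9 7 5 10 11 6 0

Derivation:
Char counts: '$':1, 'a':6, 'b':1, 'c':4
C (first-col start): C('$')=0, C('a')=1, C('b')=7, C('c')=8
L[0]='a': occ=0, LF[0]=C('a')+0=1+0=1
L[1]='a': occ=1, LF[1]=C('a')+1=1+1=2
L[2]='a': occ=2, LF[2]=C('a')+2=1+2=3
L[3]='a': occ=3, LF[3]=C('a')+3=1+3=4
L[4]='c': occ=0, LF[4]=C('c')+0=8+0=8
L[5]='c': occ=1, LF[5]=C('c')+1=8+1=9
L[6]='b': occ=0, LF[6]=C('b')+0=7+0=7
L[7]='a': occ=4, LF[7]=C('a')+4=1+4=5
L[8]='c': occ=2, LF[8]=C('c')+2=8+2=10
L[9]='c': occ=3, LF[9]=C('c')+3=8+3=11
L[10]='a': occ=5, LF[10]=C('a')+5=1+5=6
L[11]='$': occ=0, LF[11]=C('$')+0=0+0=0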